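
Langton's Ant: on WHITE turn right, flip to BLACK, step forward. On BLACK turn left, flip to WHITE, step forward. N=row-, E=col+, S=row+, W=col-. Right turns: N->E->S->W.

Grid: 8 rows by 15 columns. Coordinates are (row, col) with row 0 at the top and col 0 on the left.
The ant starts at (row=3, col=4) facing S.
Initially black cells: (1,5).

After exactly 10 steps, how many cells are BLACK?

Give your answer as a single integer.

Answer: 7

Derivation:
Step 1: on WHITE (3,4): turn R to W, flip to black, move to (3,3). |black|=2
Step 2: on WHITE (3,3): turn R to N, flip to black, move to (2,3). |black|=3
Step 3: on WHITE (2,3): turn R to E, flip to black, move to (2,4). |black|=4
Step 4: on WHITE (2,4): turn R to S, flip to black, move to (3,4). |black|=5
Step 5: on BLACK (3,4): turn L to E, flip to white, move to (3,5). |black|=4
Step 6: on WHITE (3,5): turn R to S, flip to black, move to (4,5). |black|=5
Step 7: on WHITE (4,5): turn R to W, flip to black, move to (4,4). |black|=6
Step 8: on WHITE (4,4): turn R to N, flip to black, move to (3,4). |black|=7
Step 9: on WHITE (3,4): turn R to E, flip to black, move to (3,5). |black|=8
Step 10: on BLACK (3,5): turn L to N, flip to white, move to (2,5). |black|=7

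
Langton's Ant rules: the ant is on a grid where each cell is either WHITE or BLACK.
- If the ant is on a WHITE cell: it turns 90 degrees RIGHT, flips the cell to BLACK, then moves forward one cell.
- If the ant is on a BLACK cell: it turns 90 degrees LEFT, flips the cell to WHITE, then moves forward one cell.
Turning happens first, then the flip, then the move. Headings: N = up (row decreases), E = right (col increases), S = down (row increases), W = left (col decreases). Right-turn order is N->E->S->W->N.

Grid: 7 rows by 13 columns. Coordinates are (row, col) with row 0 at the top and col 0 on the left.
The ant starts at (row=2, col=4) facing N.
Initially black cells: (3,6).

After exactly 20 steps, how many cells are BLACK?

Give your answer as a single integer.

Step 1: on WHITE (2,4): turn R to E, flip to black, move to (2,5). |black|=2
Step 2: on WHITE (2,5): turn R to S, flip to black, move to (3,5). |black|=3
Step 3: on WHITE (3,5): turn R to W, flip to black, move to (3,4). |black|=4
Step 4: on WHITE (3,4): turn R to N, flip to black, move to (2,4). |black|=5
Step 5: on BLACK (2,4): turn L to W, flip to white, move to (2,3). |black|=4
Step 6: on WHITE (2,3): turn R to N, flip to black, move to (1,3). |black|=5
Step 7: on WHITE (1,3): turn R to E, flip to black, move to (1,4). |black|=6
Step 8: on WHITE (1,4): turn R to S, flip to black, move to (2,4). |black|=7
Step 9: on WHITE (2,4): turn R to W, flip to black, move to (2,3). |black|=8
Step 10: on BLACK (2,3): turn L to S, flip to white, move to (3,3). |black|=7
Step 11: on WHITE (3,3): turn R to W, flip to black, move to (3,2). |black|=8
Step 12: on WHITE (3,2): turn R to N, flip to black, move to (2,2). |black|=9
Step 13: on WHITE (2,2): turn R to E, flip to black, move to (2,3). |black|=10
Step 14: on WHITE (2,3): turn R to S, flip to black, move to (3,3). |black|=11
Step 15: on BLACK (3,3): turn L to E, flip to white, move to (3,4). |black|=10
Step 16: on BLACK (3,4): turn L to N, flip to white, move to (2,4). |black|=9
Step 17: on BLACK (2,4): turn L to W, flip to white, move to (2,3). |black|=8
Step 18: on BLACK (2,3): turn L to S, flip to white, move to (3,3). |black|=7
Step 19: on WHITE (3,3): turn R to W, flip to black, move to (3,2). |black|=8
Step 20: on BLACK (3,2): turn L to S, flip to white, move to (4,2). |black|=7

Answer: 7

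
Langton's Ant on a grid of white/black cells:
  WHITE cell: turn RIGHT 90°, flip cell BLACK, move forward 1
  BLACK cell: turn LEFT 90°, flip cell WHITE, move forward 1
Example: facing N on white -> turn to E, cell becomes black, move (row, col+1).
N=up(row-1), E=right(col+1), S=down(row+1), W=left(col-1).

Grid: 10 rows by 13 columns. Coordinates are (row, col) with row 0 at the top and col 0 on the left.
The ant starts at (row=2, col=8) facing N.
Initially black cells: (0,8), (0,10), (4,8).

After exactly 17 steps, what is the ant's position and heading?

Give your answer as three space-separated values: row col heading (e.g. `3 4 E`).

Answer: 2 7 W

Derivation:
Step 1: on WHITE (2,8): turn R to E, flip to black, move to (2,9). |black|=4
Step 2: on WHITE (2,9): turn R to S, flip to black, move to (3,9). |black|=5
Step 3: on WHITE (3,9): turn R to W, flip to black, move to (3,8). |black|=6
Step 4: on WHITE (3,8): turn R to N, flip to black, move to (2,8). |black|=7
Step 5: on BLACK (2,8): turn L to W, flip to white, move to (2,7). |black|=6
Step 6: on WHITE (2,7): turn R to N, flip to black, move to (1,7). |black|=7
Step 7: on WHITE (1,7): turn R to E, flip to black, move to (1,8). |black|=8
Step 8: on WHITE (1,8): turn R to S, flip to black, move to (2,8). |black|=9
Step 9: on WHITE (2,8): turn R to W, flip to black, move to (2,7). |black|=10
Step 10: on BLACK (2,7): turn L to S, flip to white, move to (3,7). |black|=9
Step 11: on WHITE (3,7): turn R to W, flip to black, move to (3,6). |black|=10
Step 12: on WHITE (3,6): turn R to N, flip to black, move to (2,6). |black|=11
Step 13: on WHITE (2,6): turn R to E, flip to black, move to (2,7). |black|=12
Step 14: on WHITE (2,7): turn R to S, flip to black, move to (3,7). |black|=13
Step 15: on BLACK (3,7): turn L to E, flip to white, move to (3,8). |black|=12
Step 16: on BLACK (3,8): turn L to N, flip to white, move to (2,8). |black|=11
Step 17: on BLACK (2,8): turn L to W, flip to white, move to (2,7). |black|=10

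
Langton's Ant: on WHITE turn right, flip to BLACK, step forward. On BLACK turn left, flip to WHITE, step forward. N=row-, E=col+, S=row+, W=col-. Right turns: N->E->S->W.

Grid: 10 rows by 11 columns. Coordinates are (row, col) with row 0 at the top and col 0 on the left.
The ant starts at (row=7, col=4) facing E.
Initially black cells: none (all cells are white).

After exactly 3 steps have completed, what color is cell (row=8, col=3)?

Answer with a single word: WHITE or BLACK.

Answer: BLACK

Derivation:
Step 1: on WHITE (7,4): turn R to S, flip to black, move to (8,4). |black|=1
Step 2: on WHITE (8,4): turn R to W, flip to black, move to (8,3). |black|=2
Step 3: on WHITE (8,3): turn R to N, flip to black, move to (7,3). |black|=3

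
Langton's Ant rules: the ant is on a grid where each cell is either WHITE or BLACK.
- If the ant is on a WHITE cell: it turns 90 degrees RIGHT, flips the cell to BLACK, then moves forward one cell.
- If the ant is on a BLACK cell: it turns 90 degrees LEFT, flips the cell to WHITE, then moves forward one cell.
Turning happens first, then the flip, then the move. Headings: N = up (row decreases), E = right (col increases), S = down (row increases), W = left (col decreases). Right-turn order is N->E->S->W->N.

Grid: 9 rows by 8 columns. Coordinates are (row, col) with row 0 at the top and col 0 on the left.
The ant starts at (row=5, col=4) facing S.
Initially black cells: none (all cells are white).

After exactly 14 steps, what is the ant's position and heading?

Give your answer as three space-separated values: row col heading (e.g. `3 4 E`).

Step 1: on WHITE (5,4): turn R to W, flip to black, move to (5,3). |black|=1
Step 2: on WHITE (5,3): turn R to N, flip to black, move to (4,3). |black|=2
Step 3: on WHITE (4,3): turn R to E, flip to black, move to (4,4). |black|=3
Step 4: on WHITE (4,4): turn R to S, flip to black, move to (5,4). |black|=4
Step 5: on BLACK (5,4): turn L to E, flip to white, move to (5,5). |black|=3
Step 6: on WHITE (5,5): turn R to S, flip to black, move to (6,5). |black|=4
Step 7: on WHITE (6,5): turn R to W, flip to black, move to (6,4). |black|=5
Step 8: on WHITE (6,4): turn R to N, flip to black, move to (5,4). |black|=6
Step 9: on WHITE (5,4): turn R to E, flip to black, move to (5,5). |black|=7
Step 10: on BLACK (5,5): turn L to N, flip to white, move to (4,5). |black|=6
Step 11: on WHITE (4,5): turn R to E, flip to black, move to (4,6). |black|=7
Step 12: on WHITE (4,6): turn R to S, flip to black, move to (5,6). |black|=8
Step 13: on WHITE (5,6): turn R to W, flip to black, move to (5,5). |black|=9
Step 14: on WHITE (5,5): turn R to N, flip to black, move to (4,5). |black|=10

Answer: 4 5 N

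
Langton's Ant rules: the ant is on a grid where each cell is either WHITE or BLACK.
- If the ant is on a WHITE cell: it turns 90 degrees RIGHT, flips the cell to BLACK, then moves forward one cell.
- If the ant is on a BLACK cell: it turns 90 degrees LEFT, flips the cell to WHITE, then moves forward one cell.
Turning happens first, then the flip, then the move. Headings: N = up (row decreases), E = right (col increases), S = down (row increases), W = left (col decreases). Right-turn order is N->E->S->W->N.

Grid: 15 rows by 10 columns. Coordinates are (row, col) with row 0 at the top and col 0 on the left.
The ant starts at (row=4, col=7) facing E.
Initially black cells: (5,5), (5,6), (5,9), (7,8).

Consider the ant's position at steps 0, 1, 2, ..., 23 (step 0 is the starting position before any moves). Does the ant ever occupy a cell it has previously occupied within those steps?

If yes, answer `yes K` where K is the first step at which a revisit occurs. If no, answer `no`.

Step 1: on WHITE (4,7): turn R to S, flip to black, move to (5,7). |black|=5 — new cell
Step 2: on WHITE (5,7): turn R to W, flip to black, move to (5,6). |black|=6 — new cell
Step 3: on BLACK (5,6): turn L to S, flip to white, move to (6,6). |black|=5 — new cell
Step 4: on WHITE (6,6): turn R to W, flip to black, move to (6,5). |black|=6 — new cell
Step 5: on WHITE (6,5): turn R to N, flip to black, move to (5,5). |black|=7 — new cell
Step 6: on BLACK (5,5): turn L to W, flip to white, move to (5,4). |black|=6 — new cell
Step 7: on WHITE (5,4): turn R to N, flip to black, move to (4,4). |black|=7 — new cell
Step 8: on WHITE (4,4): turn R to E, flip to black, move to (4,5). |black|=8 — new cell
Step 9: on WHITE (4,5): turn R to S, flip to black, move to (5,5). |black|=9 — REVISIT

Answer: yes 9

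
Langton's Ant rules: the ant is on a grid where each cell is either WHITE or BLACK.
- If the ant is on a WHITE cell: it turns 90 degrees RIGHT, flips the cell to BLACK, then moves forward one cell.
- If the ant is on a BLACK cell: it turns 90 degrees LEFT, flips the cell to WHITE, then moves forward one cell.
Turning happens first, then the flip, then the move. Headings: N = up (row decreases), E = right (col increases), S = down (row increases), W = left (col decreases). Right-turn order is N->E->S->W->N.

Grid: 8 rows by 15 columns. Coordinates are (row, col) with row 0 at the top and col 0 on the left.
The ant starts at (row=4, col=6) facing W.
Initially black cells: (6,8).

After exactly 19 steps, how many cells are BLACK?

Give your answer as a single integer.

Answer: 8

Derivation:
Step 1: on WHITE (4,6): turn R to N, flip to black, move to (3,6). |black|=2
Step 2: on WHITE (3,6): turn R to E, flip to black, move to (3,7). |black|=3
Step 3: on WHITE (3,7): turn R to S, flip to black, move to (4,7). |black|=4
Step 4: on WHITE (4,7): turn R to W, flip to black, move to (4,6). |black|=5
Step 5: on BLACK (4,6): turn L to S, flip to white, move to (5,6). |black|=4
Step 6: on WHITE (5,6): turn R to W, flip to black, move to (5,5). |black|=5
Step 7: on WHITE (5,5): turn R to N, flip to black, move to (4,5). |black|=6
Step 8: on WHITE (4,5): turn R to E, flip to black, move to (4,6). |black|=7
Step 9: on WHITE (4,6): turn R to S, flip to black, move to (5,6). |black|=8
Step 10: on BLACK (5,6): turn L to E, flip to white, move to (5,7). |black|=7
Step 11: on WHITE (5,7): turn R to S, flip to black, move to (6,7). |black|=8
Step 12: on WHITE (6,7): turn R to W, flip to black, move to (6,6). |black|=9
Step 13: on WHITE (6,6): turn R to N, flip to black, move to (5,6). |black|=10
Step 14: on WHITE (5,6): turn R to E, flip to black, move to (5,7). |black|=11
Step 15: on BLACK (5,7): turn L to N, flip to white, move to (4,7). |black|=10
Step 16: on BLACK (4,7): turn L to W, flip to white, move to (4,6). |black|=9
Step 17: on BLACK (4,6): turn L to S, flip to white, move to (5,6). |black|=8
Step 18: on BLACK (5,6): turn L to E, flip to white, move to (5,7). |black|=7
Step 19: on WHITE (5,7): turn R to S, flip to black, move to (6,7). |black|=8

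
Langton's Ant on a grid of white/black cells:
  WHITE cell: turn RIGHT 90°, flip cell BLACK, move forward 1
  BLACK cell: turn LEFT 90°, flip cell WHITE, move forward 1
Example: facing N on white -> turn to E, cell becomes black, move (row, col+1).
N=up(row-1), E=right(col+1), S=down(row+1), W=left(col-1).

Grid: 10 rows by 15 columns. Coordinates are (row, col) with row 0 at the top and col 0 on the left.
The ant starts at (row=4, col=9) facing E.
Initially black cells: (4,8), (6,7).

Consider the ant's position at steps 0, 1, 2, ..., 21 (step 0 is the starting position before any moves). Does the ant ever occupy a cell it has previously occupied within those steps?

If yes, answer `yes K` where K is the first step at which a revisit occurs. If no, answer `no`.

Step 1: on WHITE (4,9): turn R to S, flip to black, move to (5,9). |black|=3 — new cell
Step 2: on WHITE (5,9): turn R to W, flip to black, move to (5,8). |black|=4 — new cell
Step 3: on WHITE (5,8): turn R to N, flip to black, move to (4,8). |black|=5 — new cell
Step 4: on BLACK (4,8): turn L to W, flip to white, move to (4,7). |black|=4 — new cell
Step 5: on WHITE (4,7): turn R to N, flip to black, move to (3,7). |black|=5 — new cell
Step 6: on WHITE (3,7): turn R to E, flip to black, move to (3,8). |black|=6 — new cell
Step 7: on WHITE (3,8): turn R to S, flip to black, move to (4,8). |black|=7 — REVISIT

Answer: yes 7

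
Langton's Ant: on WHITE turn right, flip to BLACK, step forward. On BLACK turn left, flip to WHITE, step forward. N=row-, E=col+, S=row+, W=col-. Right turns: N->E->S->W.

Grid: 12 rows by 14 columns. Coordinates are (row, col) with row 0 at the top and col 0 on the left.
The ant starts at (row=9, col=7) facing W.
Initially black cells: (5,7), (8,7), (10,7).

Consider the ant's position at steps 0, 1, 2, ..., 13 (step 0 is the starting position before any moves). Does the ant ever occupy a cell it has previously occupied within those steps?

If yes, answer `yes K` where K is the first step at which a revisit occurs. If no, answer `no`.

Step 1: on WHITE (9,7): turn R to N, flip to black, move to (8,7). |black|=4 — new cell
Step 2: on BLACK (8,7): turn L to W, flip to white, move to (8,6). |black|=3 — new cell
Step 3: on WHITE (8,6): turn R to N, flip to black, move to (7,6). |black|=4 — new cell
Step 4: on WHITE (7,6): turn R to E, flip to black, move to (7,7). |black|=5 — new cell
Step 5: on WHITE (7,7): turn R to S, flip to black, move to (8,7). |black|=6 — REVISIT

Answer: yes 5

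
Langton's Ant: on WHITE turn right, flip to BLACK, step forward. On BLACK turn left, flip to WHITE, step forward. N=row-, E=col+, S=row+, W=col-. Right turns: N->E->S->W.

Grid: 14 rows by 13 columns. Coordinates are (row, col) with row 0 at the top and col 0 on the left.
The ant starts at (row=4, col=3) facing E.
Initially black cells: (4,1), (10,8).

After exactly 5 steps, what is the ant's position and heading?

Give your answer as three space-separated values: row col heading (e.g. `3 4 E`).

Answer: 3 3 N

Derivation:
Step 1: on WHITE (4,3): turn R to S, flip to black, move to (5,3). |black|=3
Step 2: on WHITE (5,3): turn R to W, flip to black, move to (5,2). |black|=4
Step 3: on WHITE (5,2): turn R to N, flip to black, move to (4,2). |black|=5
Step 4: on WHITE (4,2): turn R to E, flip to black, move to (4,3). |black|=6
Step 5: on BLACK (4,3): turn L to N, flip to white, move to (3,3). |black|=5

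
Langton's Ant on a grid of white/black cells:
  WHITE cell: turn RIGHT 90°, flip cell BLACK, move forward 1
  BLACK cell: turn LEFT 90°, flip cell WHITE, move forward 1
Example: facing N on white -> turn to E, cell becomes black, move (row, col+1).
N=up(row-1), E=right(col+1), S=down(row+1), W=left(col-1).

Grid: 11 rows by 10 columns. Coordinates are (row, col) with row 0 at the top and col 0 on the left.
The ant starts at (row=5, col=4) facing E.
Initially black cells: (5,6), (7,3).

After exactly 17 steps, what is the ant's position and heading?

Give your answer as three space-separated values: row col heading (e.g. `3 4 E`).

Step 1: on WHITE (5,4): turn R to S, flip to black, move to (6,4). |black|=3
Step 2: on WHITE (6,4): turn R to W, flip to black, move to (6,3). |black|=4
Step 3: on WHITE (6,3): turn R to N, flip to black, move to (5,3). |black|=5
Step 4: on WHITE (5,3): turn R to E, flip to black, move to (5,4). |black|=6
Step 5: on BLACK (5,4): turn L to N, flip to white, move to (4,4). |black|=5
Step 6: on WHITE (4,4): turn R to E, flip to black, move to (4,5). |black|=6
Step 7: on WHITE (4,5): turn R to S, flip to black, move to (5,5). |black|=7
Step 8: on WHITE (5,5): turn R to W, flip to black, move to (5,4). |black|=8
Step 9: on WHITE (5,4): turn R to N, flip to black, move to (4,4). |black|=9
Step 10: on BLACK (4,4): turn L to W, flip to white, move to (4,3). |black|=8
Step 11: on WHITE (4,3): turn R to N, flip to black, move to (3,3). |black|=9
Step 12: on WHITE (3,3): turn R to E, flip to black, move to (3,4). |black|=10
Step 13: on WHITE (3,4): turn R to S, flip to black, move to (4,4). |black|=11
Step 14: on WHITE (4,4): turn R to W, flip to black, move to (4,3). |black|=12
Step 15: on BLACK (4,3): turn L to S, flip to white, move to (5,3). |black|=11
Step 16: on BLACK (5,3): turn L to E, flip to white, move to (5,4). |black|=10
Step 17: on BLACK (5,4): turn L to N, flip to white, move to (4,4). |black|=9

Answer: 4 4 N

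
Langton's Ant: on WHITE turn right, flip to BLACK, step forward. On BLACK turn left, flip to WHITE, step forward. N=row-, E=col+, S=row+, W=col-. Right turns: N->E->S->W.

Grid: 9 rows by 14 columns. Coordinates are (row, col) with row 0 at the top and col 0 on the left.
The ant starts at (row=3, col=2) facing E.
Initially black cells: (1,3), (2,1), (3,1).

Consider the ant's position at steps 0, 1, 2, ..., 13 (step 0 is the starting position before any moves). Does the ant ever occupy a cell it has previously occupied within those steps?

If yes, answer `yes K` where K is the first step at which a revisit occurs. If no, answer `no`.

Step 1: on WHITE (3,2): turn R to S, flip to black, move to (4,2). |black|=4 — new cell
Step 2: on WHITE (4,2): turn R to W, flip to black, move to (4,1). |black|=5 — new cell
Step 3: on WHITE (4,1): turn R to N, flip to black, move to (3,1). |black|=6 — new cell
Step 4: on BLACK (3,1): turn L to W, flip to white, move to (3,0). |black|=5 — new cell
Step 5: on WHITE (3,0): turn R to N, flip to black, move to (2,0). |black|=6 — new cell
Step 6: on WHITE (2,0): turn R to E, flip to black, move to (2,1). |black|=7 — new cell
Step 7: on BLACK (2,1): turn L to N, flip to white, move to (1,1). |black|=6 — new cell
Step 8: on WHITE (1,1): turn R to E, flip to black, move to (1,2). |black|=7 — new cell
Step 9: on WHITE (1,2): turn R to S, flip to black, move to (2,2). |black|=8 — new cell
Step 10: on WHITE (2,2): turn R to W, flip to black, move to (2,1). |black|=9 — REVISIT

Answer: yes 10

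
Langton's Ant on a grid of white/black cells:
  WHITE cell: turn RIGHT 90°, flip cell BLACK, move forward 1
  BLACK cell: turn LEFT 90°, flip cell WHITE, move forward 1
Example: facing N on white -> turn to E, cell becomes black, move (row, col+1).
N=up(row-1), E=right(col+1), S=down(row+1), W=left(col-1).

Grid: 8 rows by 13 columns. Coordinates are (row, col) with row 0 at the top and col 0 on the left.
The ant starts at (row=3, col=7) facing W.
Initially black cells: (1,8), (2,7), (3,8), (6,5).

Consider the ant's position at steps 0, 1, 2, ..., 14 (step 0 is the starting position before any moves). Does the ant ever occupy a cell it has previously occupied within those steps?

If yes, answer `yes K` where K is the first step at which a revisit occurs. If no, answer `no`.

Answer: yes 5

Derivation:
Step 1: on WHITE (3,7): turn R to N, flip to black, move to (2,7). |black|=5 — new cell
Step 2: on BLACK (2,7): turn L to W, flip to white, move to (2,6). |black|=4 — new cell
Step 3: on WHITE (2,6): turn R to N, flip to black, move to (1,6). |black|=5 — new cell
Step 4: on WHITE (1,6): turn R to E, flip to black, move to (1,7). |black|=6 — new cell
Step 5: on WHITE (1,7): turn R to S, flip to black, move to (2,7). |black|=7 — REVISIT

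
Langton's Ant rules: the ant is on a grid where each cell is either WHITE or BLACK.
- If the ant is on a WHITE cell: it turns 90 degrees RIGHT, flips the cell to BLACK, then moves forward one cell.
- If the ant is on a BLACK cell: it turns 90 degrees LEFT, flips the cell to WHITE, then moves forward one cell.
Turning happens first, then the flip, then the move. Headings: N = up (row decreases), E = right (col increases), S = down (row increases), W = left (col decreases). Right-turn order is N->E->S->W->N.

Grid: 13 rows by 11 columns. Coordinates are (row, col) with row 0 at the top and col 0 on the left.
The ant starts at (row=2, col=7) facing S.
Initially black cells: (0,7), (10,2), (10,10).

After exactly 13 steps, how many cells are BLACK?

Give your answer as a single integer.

Answer: 12

Derivation:
Step 1: on WHITE (2,7): turn R to W, flip to black, move to (2,6). |black|=4
Step 2: on WHITE (2,6): turn R to N, flip to black, move to (1,6). |black|=5
Step 3: on WHITE (1,6): turn R to E, flip to black, move to (1,7). |black|=6
Step 4: on WHITE (1,7): turn R to S, flip to black, move to (2,7). |black|=7
Step 5: on BLACK (2,7): turn L to E, flip to white, move to (2,8). |black|=6
Step 6: on WHITE (2,8): turn R to S, flip to black, move to (3,8). |black|=7
Step 7: on WHITE (3,8): turn R to W, flip to black, move to (3,7). |black|=8
Step 8: on WHITE (3,7): turn R to N, flip to black, move to (2,7). |black|=9
Step 9: on WHITE (2,7): turn R to E, flip to black, move to (2,8). |black|=10
Step 10: on BLACK (2,8): turn L to N, flip to white, move to (1,8). |black|=9
Step 11: on WHITE (1,8): turn R to E, flip to black, move to (1,9). |black|=10
Step 12: on WHITE (1,9): turn R to S, flip to black, move to (2,9). |black|=11
Step 13: on WHITE (2,9): turn R to W, flip to black, move to (2,8). |black|=12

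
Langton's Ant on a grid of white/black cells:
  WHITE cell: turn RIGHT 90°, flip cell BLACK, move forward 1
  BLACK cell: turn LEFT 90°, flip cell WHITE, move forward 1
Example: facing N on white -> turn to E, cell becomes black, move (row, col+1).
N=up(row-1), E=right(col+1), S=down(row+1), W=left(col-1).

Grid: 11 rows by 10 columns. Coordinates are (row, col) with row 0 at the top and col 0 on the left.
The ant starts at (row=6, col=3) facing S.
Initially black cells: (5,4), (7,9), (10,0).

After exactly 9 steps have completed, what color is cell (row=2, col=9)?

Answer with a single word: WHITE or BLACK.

Step 1: on WHITE (6,3): turn R to W, flip to black, move to (6,2). |black|=4
Step 2: on WHITE (6,2): turn R to N, flip to black, move to (5,2). |black|=5
Step 3: on WHITE (5,2): turn R to E, flip to black, move to (5,3). |black|=6
Step 4: on WHITE (5,3): turn R to S, flip to black, move to (6,3). |black|=7
Step 5: on BLACK (6,3): turn L to E, flip to white, move to (6,4). |black|=6
Step 6: on WHITE (6,4): turn R to S, flip to black, move to (7,4). |black|=7
Step 7: on WHITE (7,4): turn R to W, flip to black, move to (7,3). |black|=8
Step 8: on WHITE (7,3): turn R to N, flip to black, move to (6,3). |black|=9
Step 9: on WHITE (6,3): turn R to E, flip to black, move to (6,4). |black|=10

Answer: WHITE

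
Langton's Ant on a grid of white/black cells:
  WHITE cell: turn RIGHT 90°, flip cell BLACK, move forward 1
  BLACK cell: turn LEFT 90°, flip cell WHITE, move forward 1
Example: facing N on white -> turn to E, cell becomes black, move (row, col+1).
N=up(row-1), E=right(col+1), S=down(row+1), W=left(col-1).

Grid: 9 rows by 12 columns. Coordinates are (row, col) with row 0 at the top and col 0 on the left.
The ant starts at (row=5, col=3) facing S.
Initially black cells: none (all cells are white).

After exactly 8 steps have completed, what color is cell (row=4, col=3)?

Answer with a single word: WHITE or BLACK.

Step 1: on WHITE (5,3): turn R to W, flip to black, move to (5,2). |black|=1
Step 2: on WHITE (5,2): turn R to N, flip to black, move to (4,2). |black|=2
Step 3: on WHITE (4,2): turn R to E, flip to black, move to (4,3). |black|=3
Step 4: on WHITE (4,3): turn R to S, flip to black, move to (5,3). |black|=4
Step 5: on BLACK (5,3): turn L to E, flip to white, move to (5,4). |black|=3
Step 6: on WHITE (5,4): turn R to S, flip to black, move to (6,4). |black|=4
Step 7: on WHITE (6,4): turn R to W, flip to black, move to (6,3). |black|=5
Step 8: on WHITE (6,3): turn R to N, flip to black, move to (5,3). |black|=6

Answer: BLACK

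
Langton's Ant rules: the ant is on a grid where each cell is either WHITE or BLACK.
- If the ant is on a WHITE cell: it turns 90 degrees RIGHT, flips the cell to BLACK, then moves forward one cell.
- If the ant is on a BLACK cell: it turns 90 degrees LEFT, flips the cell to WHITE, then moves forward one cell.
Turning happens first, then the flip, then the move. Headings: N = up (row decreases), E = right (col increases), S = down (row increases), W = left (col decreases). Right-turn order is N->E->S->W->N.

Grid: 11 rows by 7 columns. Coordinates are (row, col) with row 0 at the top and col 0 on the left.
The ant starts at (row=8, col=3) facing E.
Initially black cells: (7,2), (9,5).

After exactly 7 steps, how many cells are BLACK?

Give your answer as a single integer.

Answer: 7

Derivation:
Step 1: on WHITE (8,3): turn R to S, flip to black, move to (9,3). |black|=3
Step 2: on WHITE (9,3): turn R to W, flip to black, move to (9,2). |black|=4
Step 3: on WHITE (9,2): turn R to N, flip to black, move to (8,2). |black|=5
Step 4: on WHITE (8,2): turn R to E, flip to black, move to (8,3). |black|=6
Step 5: on BLACK (8,3): turn L to N, flip to white, move to (7,3). |black|=5
Step 6: on WHITE (7,3): turn R to E, flip to black, move to (7,4). |black|=6
Step 7: on WHITE (7,4): turn R to S, flip to black, move to (8,4). |black|=7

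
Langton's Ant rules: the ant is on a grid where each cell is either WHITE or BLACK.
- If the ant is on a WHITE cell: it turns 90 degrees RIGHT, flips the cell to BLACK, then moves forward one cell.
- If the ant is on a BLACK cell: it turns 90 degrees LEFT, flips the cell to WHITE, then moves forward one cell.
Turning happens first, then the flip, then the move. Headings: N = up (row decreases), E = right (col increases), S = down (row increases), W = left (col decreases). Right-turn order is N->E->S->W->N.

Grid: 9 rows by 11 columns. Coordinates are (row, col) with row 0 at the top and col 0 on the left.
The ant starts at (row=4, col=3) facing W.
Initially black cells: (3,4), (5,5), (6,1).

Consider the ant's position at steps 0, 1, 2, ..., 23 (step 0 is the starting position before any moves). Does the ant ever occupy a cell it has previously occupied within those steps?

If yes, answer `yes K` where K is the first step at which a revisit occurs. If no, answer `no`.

Answer: yes 6

Derivation:
Step 1: on WHITE (4,3): turn R to N, flip to black, move to (3,3). |black|=4 — new cell
Step 2: on WHITE (3,3): turn R to E, flip to black, move to (3,4). |black|=5 — new cell
Step 3: on BLACK (3,4): turn L to N, flip to white, move to (2,4). |black|=4 — new cell
Step 4: on WHITE (2,4): turn R to E, flip to black, move to (2,5). |black|=5 — new cell
Step 5: on WHITE (2,5): turn R to S, flip to black, move to (3,5). |black|=6 — new cell
Step 6: on WHITE (3,5): turn R to W, flip to black, move to (3,4). |black|=7 — REVISIT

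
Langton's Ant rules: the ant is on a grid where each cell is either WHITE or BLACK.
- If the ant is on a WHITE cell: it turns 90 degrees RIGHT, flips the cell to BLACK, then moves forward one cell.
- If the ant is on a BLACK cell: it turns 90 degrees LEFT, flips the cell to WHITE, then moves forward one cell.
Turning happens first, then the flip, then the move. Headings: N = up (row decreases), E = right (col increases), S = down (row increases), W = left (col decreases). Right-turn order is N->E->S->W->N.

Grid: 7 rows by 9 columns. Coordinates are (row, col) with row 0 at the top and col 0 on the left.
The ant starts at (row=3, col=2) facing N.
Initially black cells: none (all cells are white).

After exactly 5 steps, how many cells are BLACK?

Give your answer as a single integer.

Step 1: on WHITE (3,2): turn R to E, flip to black, move to (3,3). |black|=1
Step 2: on WHITE (3,3): turn R to S, flip to black, move to (4,3). |black|=2
Step 3: on WHITE (4,3): turn R to W, flip to black, move to (4,2). |black|=3
Step 4: on WHITE (4,2): turn R to N, flip to black, move to (3,2). |black|=4
Step 5: on BLACK (3,2): turn L to W, flip to white, move to (3,1). |black|=3

Answer: 3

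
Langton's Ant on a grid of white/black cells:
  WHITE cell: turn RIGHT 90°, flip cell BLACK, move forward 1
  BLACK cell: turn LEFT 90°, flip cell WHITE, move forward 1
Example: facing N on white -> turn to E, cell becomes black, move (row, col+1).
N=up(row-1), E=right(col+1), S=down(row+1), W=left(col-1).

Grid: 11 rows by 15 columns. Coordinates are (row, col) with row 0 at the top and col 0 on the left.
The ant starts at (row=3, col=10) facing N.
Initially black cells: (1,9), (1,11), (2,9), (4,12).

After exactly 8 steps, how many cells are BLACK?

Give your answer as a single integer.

Step 1: on WHITE (3,10): turn R to E, flip to black, move to (3,11). |black|=5
Step 2: on WHITE (3,11): turn R to S, flip to black, move to (4,11). |black|=6
Step 3: on WHITE (4,11): turn R to W, flip to black, move to (4,10). |black|=7
Step 4: on WHITE (4,10): turn R to N, flip to black, move to (3,10). |black|=8
Step 5: on BLACK (3,10): turn L to W, flip to white, move to (3,9). |black|=7
Step 6: on WHITE (3,9): turn R to N, flip to black, move to (2,9). |black|=8
Step 7: on BLACK (2,9): turn L to W, flip to white, move to (2,8). |black|=7
Step 8: on WHITE (2,8): turn R to N, flip to black, move to (1,8). |black|=8

Answer: 8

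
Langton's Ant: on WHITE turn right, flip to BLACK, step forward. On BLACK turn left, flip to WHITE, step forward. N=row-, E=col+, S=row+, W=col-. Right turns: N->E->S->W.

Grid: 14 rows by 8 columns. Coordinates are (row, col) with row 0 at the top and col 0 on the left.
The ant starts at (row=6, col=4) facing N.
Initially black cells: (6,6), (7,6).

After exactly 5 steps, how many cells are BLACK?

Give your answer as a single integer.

Answer: 5

Derivation:
Step 1: on WHITE (6,4): turn R to E, flip to black, move to (6,5). |black|=3
Step 2: on WHITE (6,5): turn R to S, flip to black, move to (7,5). |black|=4
Step 3: on WHITE (7,5): turn R to W, flip to black, move to (7,4). |black|=5
Step 4: on WHITE (7,4): turn R to N, flip to black, move to (6,4). |black|=6
Step 5: on BLACK (6,4): turn L to W, flip to white, move to (6,3). |black|=5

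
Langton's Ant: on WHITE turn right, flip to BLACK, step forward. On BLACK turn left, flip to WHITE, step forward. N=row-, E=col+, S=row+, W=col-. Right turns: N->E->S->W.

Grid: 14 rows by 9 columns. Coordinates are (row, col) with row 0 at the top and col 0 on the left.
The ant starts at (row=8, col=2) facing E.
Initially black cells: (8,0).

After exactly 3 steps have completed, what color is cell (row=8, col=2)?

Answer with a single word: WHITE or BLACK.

Answer: BLACK

Derivation:
Step 1: on WHITE (8,2): turn R to S, flip to black, move to (9,2). |black|=2
Step 2: on WHITE (9,2): turn R to W, flip to black, move to (9,1). |black|=3
Step 3: on WHITE (9,1): turn R to N, flip to black, move to (8,1). |black|=4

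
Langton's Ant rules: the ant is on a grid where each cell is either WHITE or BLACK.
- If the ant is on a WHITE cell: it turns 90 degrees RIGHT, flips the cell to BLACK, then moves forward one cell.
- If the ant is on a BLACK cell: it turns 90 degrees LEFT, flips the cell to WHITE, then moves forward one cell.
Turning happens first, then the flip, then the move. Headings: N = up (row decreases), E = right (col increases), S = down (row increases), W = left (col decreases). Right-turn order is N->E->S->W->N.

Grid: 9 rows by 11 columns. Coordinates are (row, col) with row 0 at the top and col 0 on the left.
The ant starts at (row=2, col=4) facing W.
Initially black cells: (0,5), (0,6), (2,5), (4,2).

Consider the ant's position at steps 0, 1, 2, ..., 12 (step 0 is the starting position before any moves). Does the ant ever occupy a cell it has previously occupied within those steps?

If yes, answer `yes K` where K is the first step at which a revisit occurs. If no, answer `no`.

Step 1: on WHITE (2,4): turn R to N, flip to black, move to (1,4). |black|=5 — new cell
Step 2: on WHITE (1,4): turn R to E, flip to black, move to (1,5). |black|=6 — new cell
Step 3: on WHITE (1,5): turn R to S, flip to black, move to (2,5). |black|=7 — new cell
Step 4: on BLACK (2,5): turn L to E, flip to white, move to (2,6). |black|=6 — new cell
Step 5: on WHITE (2,6): turn R to S, flip to black, move to (3,6). |black|=7 — new cell
Step 6: on WHITE (3,6): turn R to W, flip to black, move to (3,5). |black|=8 — new cell
Step 7: on WHITE (3,5): turn R to N, flip to black, move to (2,5). |black|=9 — REVISIT

Answer: yes 7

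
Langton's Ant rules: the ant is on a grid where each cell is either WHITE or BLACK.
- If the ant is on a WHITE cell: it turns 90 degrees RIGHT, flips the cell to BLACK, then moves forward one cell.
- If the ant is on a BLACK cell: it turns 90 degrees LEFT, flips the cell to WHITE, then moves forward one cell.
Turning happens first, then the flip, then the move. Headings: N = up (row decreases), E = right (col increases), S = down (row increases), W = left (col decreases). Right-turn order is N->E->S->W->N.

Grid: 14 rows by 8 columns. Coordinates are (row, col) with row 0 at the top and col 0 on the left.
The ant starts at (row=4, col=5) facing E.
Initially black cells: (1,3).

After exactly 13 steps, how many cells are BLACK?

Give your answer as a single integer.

Step 1: on WHITE (4,5): turn R to S, flip to black, move to (5,5). |black|=2
Step 2: on WHITE (5,5): turn R to W, flip to black, move to (5,4). |black|=3
Step 3: on WHITE (5,4): turn R to N, flip to black, move to (4,4). |black|=4
Step 4: on WHITE (4,4): turn R to E, flip to black, move to (4,5). |black|=5
Step 5: on BLACK (4,5): turn L to N, flip to white, move to (3,5). |black|=4
Step 6: on WHITE (3,5): turn R to E, flip to black, move to (3,6). |black|=5
Step 7: on WHITE (3,6): turn R to S, flip to black, move to (4,6). |black|=6
Step 8: on WHITE (4,6): turn R to W, flip to black, move to (4,5). |black|=7
Step 9: on WHITE (4,5): turn R to N, flip to black, move to (3,5). |black|=8
Step 10: on BLACK (3,5): turn L to W, flip to white, move to (3,4). |black|=7
Step 11: on WHITE (3,4): turn R to N, flip to black, move to (2,4). |black|=8
Step 12: on WHITE (2,4): turn R to E, flip to black, move to (2,5). |black|=9
Step 13: on WHITE (2,5): turn R to S, flip to black, move to (3,5). |black|=10

Answer: 10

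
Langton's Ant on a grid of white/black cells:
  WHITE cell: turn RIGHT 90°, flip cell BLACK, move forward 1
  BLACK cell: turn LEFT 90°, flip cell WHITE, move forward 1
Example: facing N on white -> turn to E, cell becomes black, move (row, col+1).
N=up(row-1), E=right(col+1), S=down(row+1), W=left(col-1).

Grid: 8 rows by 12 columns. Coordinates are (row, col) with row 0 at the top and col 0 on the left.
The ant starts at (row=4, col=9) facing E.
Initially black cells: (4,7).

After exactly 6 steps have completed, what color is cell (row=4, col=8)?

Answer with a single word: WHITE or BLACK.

Step 1: on WHITE (4,9): turn R to S, flip to black, move to (5,9). |black|=2
Step 2: on WHITE (5,9): turn R to W, flip to black, move to (5,8). |black|=3
Step 3: on WHITE (5,8): turn R to N, flip to black, move to (4,8). |black|=4
Step 4: on WHITE (4,8): turn R to E, flip to black, move to (4,9). |black|=5
Step 5: on BLACK (4,9): turn L to N, flip to white, move to (3,9). |black|=4
Step 6: on WHITE (3,9): turn R to E, flip to black, move to (3,10). |black|=5

Answer: BLACK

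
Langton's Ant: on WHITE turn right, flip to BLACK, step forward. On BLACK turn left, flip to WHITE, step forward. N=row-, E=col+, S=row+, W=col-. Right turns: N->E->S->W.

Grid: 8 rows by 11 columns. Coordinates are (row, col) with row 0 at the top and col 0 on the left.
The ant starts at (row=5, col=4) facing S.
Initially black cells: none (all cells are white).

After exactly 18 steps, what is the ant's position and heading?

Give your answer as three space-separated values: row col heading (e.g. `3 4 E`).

Answer: 4 5 N

Derivation:
Step 1: on WHITE (5,4): turn R to W, flip to black, move to (5,3). |black|=1
Step 2: on WHITE (5,3): turn R to N, flip to black, move to (4,3). |black|=2
Step 3: on WHITE (4,3): turn R to E, flip to black, move to (4,4). |black|=3
Step 4: on WHITE (4,4): turn R to S, flip to black, move to (5,4). |black|=4
Step 5: on BLACK (5,4): turn L to E, flip to white, move to (5,5). |black|=3
Step 6: on WHITE (5,5): turn R to S, flip to black, move to (6,5). |black|=4
Step 7: on WHITE (6,5): turn R to W, flip to black, move to (6,4). |black|=5
Step 8: on WHITE (6,4): turn R to N, flip to black, move to (5,4). |black|=6
Step 9: on WHITE (5,4): turn R to E, flip to black, move to (5,5). |black|=7
Step 10: on BLACK (5,5): turn L to N, flip to white, move to (4,5). |black|=6
Step 11: on WHITE (4,5): turn R to E, flip to black, move to (4,6). |black|=7
Step 12: on WHITE (4,6): turn R to S, flip to black, move to (5,6). |black|=8
Step 13: on WHITE (5,6): turn R to W, flip to black, move to (5,5). |black|=9
Step 14: on WHITE (5,5): turn R to N, flip to black, move to (4,5). |black|=10
Step 15: on BLACK (4,5): turn L to W, flip to white, move to (4,4). |black|=9
Step 16: on BLACK (4,4): turn L to S, flip to white, move to (5,4). |black|=8
Step 17: on BLACK (5,4): turn L to E, flip to white, move to (5,5). |black|=7
Step 18: on BLACK (5,5): turn L to N, flip to white, move to (4,5). |black|=6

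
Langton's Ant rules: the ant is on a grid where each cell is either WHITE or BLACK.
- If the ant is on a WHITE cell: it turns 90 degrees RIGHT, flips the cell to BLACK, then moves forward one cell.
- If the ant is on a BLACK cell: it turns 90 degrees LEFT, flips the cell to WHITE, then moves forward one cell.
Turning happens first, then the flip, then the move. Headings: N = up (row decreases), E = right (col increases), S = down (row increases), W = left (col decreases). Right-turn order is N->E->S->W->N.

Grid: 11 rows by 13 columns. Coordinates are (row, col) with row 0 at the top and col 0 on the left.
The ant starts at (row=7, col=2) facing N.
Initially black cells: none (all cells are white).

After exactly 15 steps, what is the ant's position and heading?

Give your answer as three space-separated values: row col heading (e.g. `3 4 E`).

Step 1: on WHITE (7,2): turn R to E, flip to black, move to (7,3). |black|=1
Step 2: on WHITE (7,3): turn R to S, flip to black, move to (8,3). |black|=2
Step 3: on WHITE (8,3): turn R to W, flip to black, move to (8,2). |black|=3
Step 4: on WHITE (8,2): turn R to N, flip to black, move to (7,2). |black|=4
Step 5: on BLACK (7,2): turn L to W, flip to white, move to (7,1). |black|=3
Step 6: on WHITE (7,1): turn R to N, flip to black, move to (6,1). |black|=4
Step 7: on WHITE (6,1): turn R to E, flip to black, move to (6,2). |black|=5
Step 8: on WHITE (6,2): turn R to S, flip to black, move to (7,2). |black|=6
Step 9: on WHITE (7,2): turn R to W, flip to black, move to (7,1). |black|=7
Step 10: on BLACK (7,1): turn L to S, flip to white, move to (8,1). |black|=6
Step 11: on WHITE (8,1): turn R to W, flip to black, move to (8,0). |black|=7
Step 12: on WHITE (8,0): turn R to N, flip to black, move to (7,0). |black|=8
Step 13: on WHITE (7,0): turn R to E, flip to black, move to (7,1). |black|=9
Step 14: on WHITE (7,1): turn R to S, flip to black, move to (8,1). |black|=10
Step 15: on BLACK (8,1): turn L to E, flip to white, move to (8,2). |black|=9

Answer: 8 2 E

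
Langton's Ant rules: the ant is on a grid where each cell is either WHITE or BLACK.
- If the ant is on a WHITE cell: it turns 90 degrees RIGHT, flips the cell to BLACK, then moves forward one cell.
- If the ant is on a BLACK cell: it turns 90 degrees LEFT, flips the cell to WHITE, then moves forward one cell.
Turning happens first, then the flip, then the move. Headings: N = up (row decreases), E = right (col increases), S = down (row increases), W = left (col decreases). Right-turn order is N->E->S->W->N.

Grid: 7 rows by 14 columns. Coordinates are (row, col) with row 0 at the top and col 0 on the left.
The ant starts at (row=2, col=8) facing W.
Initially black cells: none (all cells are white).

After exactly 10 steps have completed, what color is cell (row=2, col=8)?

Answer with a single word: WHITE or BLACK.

Step 1: on WHITE (2,8): turn R to N, flip to black, move to (1,8). |black|=1
Step 2: on WHITE (1,8): turn R to E, flip to black, move to (1,9). |black|=2
Step 3: on WHITE (1,9): turn R to S, flip to black, move to (2,9). |black|=3
Step 4: on WHITE (2,9): turn R to W, flip to black, move to (2,8). |black|=4
Step 5: on BLACK (2,8): turn L to S, flip to white, move to (3,8). |black|=3
Step 6: on WHITE (3,8): turn R to W, flip to black, move to (3,7). |black|=4
Step 7: on WHITE (3,7): turn R to N, flip to black, move to (2,7). |black|=5
Step 8: on WHITE (2,7): turn R to E, flip to black, move to (2,8). |black|=6
Step 9: on WHITE (2,8): turn R to S, flip to black, move to (3,8). |black|=7
Step 10: on BLACK (3,8): turn L to E, flip to white, move to (3,9). |black|=6

Answer: BLACK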